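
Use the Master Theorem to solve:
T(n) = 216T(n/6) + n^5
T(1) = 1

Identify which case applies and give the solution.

a=216, b=6, f(n)=n^5. log_6(216) = 3. Since c=5 > 3 and the regularity condition holds (216(n/6)^5 = (216/6^5)n^5 with 216/6^5 < 1), Case 3 applies: T(n) = Θ(f(n)) = O(n^5).

Answer: O(n^5) - Case 3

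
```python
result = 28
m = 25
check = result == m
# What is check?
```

Trace:
`result = 28` → result = 28
`m = 25` → m = 25
`check = result == m` → check = False
So check = False

Answer: False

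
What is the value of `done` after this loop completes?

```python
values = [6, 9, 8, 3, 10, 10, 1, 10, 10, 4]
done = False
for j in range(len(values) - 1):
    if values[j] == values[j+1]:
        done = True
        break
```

Check consecutive duplicates in [6, 9, 8, 3, 10, 10, 1, 10, 10, 4]
`done` takes the values: False → True

Answer: True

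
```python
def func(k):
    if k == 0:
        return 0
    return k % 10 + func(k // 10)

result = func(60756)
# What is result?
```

Sum of digits of 60756: 6 + 5 + 7 + 0 + 6 = 24

Answer: 24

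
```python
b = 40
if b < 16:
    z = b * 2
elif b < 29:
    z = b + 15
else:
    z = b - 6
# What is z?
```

Trace:
`b = 40` → b = 40
`if b < 16: ...` → b < 16 is False, b < 29 is False, take else branch → z = 34
So z = 34

Answer: 34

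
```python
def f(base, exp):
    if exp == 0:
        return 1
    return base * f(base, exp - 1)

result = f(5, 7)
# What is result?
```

f(5, 7) = 5 * 5 * 5 * 5 * 5 * 5 * 5 = 78125

Answer: 78125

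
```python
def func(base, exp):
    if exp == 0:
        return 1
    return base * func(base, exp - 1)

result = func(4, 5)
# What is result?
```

func(4, 5) = 4 * 4 * 4 * 4 * 4 = 1024

Answer: 1024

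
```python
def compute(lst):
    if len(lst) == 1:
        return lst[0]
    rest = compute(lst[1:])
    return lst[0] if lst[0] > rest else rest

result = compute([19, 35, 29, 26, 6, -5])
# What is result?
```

Recursive max over [19, 35, 29, 26, 6, -5] = 35

Answer: 35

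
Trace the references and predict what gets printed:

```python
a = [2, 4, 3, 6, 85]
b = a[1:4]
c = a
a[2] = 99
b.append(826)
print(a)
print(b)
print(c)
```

Key concept: slice vs alias.
Step by step:
`a = [2, 4, 3, 6, 85]` → a = [2, 4, 3, 6, 85]
`b = a[1:4]` → b = [4, 3, 6]
`c = a` → c = [2, 4, 3, 6, 85] (same object as a)
`a[2] = 99` → a = [2, 4, 99, 6, 85] (same object as c); c = [2, 4, 99, 6, 85] (same object as a)
`b.append(826)` → b = [4, 3, 6, 826]
`print(a)` → prints [2, 4, 99, 6, 85]
`print(b)` → prints [4, 3, 6, 826]
`print(c)` → prints [2, 4, 99, 6, 85]

Answer:
[2, 4, 99, 6, 85]
[4, 3, 6, 826]
[2, 4, 99, 6, 85]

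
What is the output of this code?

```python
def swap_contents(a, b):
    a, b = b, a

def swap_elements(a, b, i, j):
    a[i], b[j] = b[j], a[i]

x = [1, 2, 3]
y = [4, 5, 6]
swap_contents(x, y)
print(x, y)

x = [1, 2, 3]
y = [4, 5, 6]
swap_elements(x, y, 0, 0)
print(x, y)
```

Key concept: parameter rebinding vs mutation.
Step by step:
`x = [1, 2, 3]` → x = [1, 2, 3]
`y = [4, 5, 6]` → y = [4, 5, 6]
`swap_contents(x, y)` → no visible change to tracked variables
`print(x, y)` → prints [1, 2, 3] [4, 5, 6]
`x = [1, 2, 3]` → x = [1, 2, 3]
`y = [4, 5, 6]` → y = [4, 5, 6]
`swap_elements(x, y, 0, 0)` → x = [4, 2, 3]; y = [1, 5, 6]
`print(x, y)` → prints [4, 2, 3] [1, 5, 6]

Answer:
[1, 2, 3] [4, 5, 6]
[4, 2, 3] [1, 5, 6]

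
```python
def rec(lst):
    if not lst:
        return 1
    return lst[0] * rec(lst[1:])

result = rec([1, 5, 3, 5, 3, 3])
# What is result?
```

Product over [1, 5, 3, 5, 3, 3] = 1 * 5 * 3 * 5 * 3 * 3 = 675

Answer: 675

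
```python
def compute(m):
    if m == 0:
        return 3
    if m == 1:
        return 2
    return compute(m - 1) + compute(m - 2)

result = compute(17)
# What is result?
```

Build up from base cases: compute(0)=3, compute(1)=2, compute(2)=5, compute(3)=7, compute(4)=12, compute(5)=19, compute(6)=31, ..., compute(17)=6155

Answer: 6155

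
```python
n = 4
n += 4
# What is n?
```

Trace:
`n = 4` → n = 4
`n += 4` → n = 8
So n = 8

Answer: 8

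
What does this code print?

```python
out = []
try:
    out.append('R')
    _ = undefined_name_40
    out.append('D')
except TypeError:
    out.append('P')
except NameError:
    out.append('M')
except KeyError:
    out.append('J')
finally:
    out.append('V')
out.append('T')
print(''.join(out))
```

Execution trace: 'R' (try body) → 'M' (except NameError) → 'V' (finally) → 'T' (after the try/except). Output: RMVT

Answer: RMVT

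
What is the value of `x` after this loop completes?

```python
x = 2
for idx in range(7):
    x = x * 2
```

Multiply by 2, 7 times: 2 * 2^7 = 256
`x` takes the values: 2 → 4 → 8 → 16 → 32 → 64 → 128 → 256

Answer: 256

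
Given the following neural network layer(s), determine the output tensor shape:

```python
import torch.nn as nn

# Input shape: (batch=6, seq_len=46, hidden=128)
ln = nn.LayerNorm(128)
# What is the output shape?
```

Input: (6, 46, 128) -> Output: (6, 46, 128)

Answer: (6, 46, 128)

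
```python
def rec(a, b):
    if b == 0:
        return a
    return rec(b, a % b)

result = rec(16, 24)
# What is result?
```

rec(16, 24) -> rec(24, 16) -> rec(16, 8) -> rec(8, 0) -> 8

Answer: 8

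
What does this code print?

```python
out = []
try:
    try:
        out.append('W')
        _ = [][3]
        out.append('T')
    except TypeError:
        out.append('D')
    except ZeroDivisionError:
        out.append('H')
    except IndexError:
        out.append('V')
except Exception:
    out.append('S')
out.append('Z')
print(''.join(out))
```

Execution trace: 'W' (inner try body) → 'V' (inner except IndexError) → 'Z' (after the try/except). Output: WVZ

Answer: WVZ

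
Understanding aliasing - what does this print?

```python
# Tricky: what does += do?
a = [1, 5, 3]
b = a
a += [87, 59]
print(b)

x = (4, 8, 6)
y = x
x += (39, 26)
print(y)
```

Key concept: += behavior differs for mutable vs immutable.
Step by step:
`a = [1, 5, 3]` → a = [1, 5, 3]
`b = a` → b = [1, 5, 3] (same object as a)
`a += [87, 59]` → a = [1, 5, 3, 87, 59] (same object as b); b = [1, 5, 3, 87, 59] (same object as a)
`print(b)` → prints [1, 5, 3, 87, 59]
`x = (4, 8, 6)` → x = (4, 8, 6)
`y = x` → y = (4, 8, 6)
`x += (39, 26)` → x = (4, 8, 6, 39, 26)
`print(y)` → prints (4, 8, 6)

Answer:
[1, 5, 3, 87, 59]
(4, 8, 6)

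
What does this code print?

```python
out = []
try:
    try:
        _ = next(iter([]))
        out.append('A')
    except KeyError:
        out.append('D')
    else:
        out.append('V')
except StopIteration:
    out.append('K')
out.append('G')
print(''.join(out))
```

Execution trace: 'K' (outer except StopIteration) → 'G' (after the try/except). Output: KG

Answer: KG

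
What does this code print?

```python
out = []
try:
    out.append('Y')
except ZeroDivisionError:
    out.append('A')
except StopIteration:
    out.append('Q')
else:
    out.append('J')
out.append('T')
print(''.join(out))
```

Execution trace: 'Y' (try body, no exception) → 'J' (else) → 'T' (after the try/except). Output: YJT

Answer: YJT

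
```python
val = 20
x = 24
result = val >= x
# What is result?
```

Trace:
`val = 20` → val = 20
`x = 24` → x = 24
`result = val >= x` → result = False
So result = False

Answer: False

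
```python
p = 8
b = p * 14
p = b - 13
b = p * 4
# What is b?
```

Trace:
`p = 8` → p = 8
`b = p * 14` → b = 112
`p = b - 13` → p = 99
`b = p * 4` → b = 396
So b = 396

Answer: 396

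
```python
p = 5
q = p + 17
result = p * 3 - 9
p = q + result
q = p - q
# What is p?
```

Trace:
`p = 5` → p = 5
`q = p + 17` → q = 22
`result = p * 3 - 9` → result = 6
`p = q + result` → p = 28
`q = p - q` → q = 6
So p = 28

Answer: 28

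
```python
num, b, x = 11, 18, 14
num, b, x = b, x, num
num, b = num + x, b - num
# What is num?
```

Trace:
`num, b, x = 11, 18, 14` → num = 11; b = 18; x = 14
`num, b, x = b, x, num` → num = 18; b = 14; x = 11
`num, b = num + x, b - num` → num = 29; b = -4
So num = 29

Answer: 29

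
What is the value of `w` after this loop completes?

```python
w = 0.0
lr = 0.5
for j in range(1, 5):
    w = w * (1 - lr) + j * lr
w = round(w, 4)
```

Moving average with lr=0.5
`w` takes the values: 0.0 → 0.5 → 1.25 → 2.125 → 3.0625

Answer: 3.0625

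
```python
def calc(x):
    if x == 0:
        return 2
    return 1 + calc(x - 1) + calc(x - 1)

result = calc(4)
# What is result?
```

calc(x) = 1 + 2·calc(x-1), calc(0)=2. Closed form: (2+1)·2^4 - 1 = 47.

Answer: 47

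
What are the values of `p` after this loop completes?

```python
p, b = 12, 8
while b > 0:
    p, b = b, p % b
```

GCD of 12 and 8
`p` takes the values: 12 → 8 → 4

Answer: 4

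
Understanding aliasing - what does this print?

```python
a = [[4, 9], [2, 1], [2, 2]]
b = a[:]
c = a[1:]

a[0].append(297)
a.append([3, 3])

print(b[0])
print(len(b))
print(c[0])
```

Key concept: slice with nested mutation.
Step by step:
`a = [[4, 9], [2, 1], [2, 2]]` → a = [[4, 9], [2, 1], [2, 2]]
`b = a[:]` → b = [[4, 9], [2, 1], [2, 2]]
`c = a[1:]` → c = [[2, 1], [2, 2]]
`a[0].append(297)` → a = [[4, 9, 297], [2, 1], [2, 2]]; b = [[4, 9, 297], [2, 1], [2, 2]]
`a.append([3, 3])` → a = [[4, 9, 297], [2, 1], [2, 2], [3, 3]]
`print(b[0])` → prints [4, 9, 297]
`print(len(b))` → prints 3
`print(c[0])` → prints [2, 1]

Answer:
[4, 9, 297]
3
[2, 1]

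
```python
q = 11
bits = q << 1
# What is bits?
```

Trace:
`q = 11` → q = 11
`bits = q << 1` → bits = 22
So bits = 22

Answer: 22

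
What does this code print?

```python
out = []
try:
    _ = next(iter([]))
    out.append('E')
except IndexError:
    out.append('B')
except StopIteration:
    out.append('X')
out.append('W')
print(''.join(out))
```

Execution trace: 'X' (except StopIteration) → 'W' (after the try/except). Output: XW

Answer: XW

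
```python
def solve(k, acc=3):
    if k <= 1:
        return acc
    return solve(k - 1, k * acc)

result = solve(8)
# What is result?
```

Accumulator trace (n, acc): (8, 3) -> (7, 24) -> (6, 168) -> (5, 1008) -> (4, 5040) -> (3, 20160) -> (2, 60480) -> (1, 120960) -> return 120960

Answer: 120960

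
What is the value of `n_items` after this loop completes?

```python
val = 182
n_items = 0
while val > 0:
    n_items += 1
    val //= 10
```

Count digits by repeated division by 10
`n_items` takes the values: 0 → 1 → 2 → 3

Answer: 3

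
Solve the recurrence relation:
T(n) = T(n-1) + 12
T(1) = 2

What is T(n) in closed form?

Unrolling: T(n) = T(1) + 12·(n-1) = 2 + 12(n-1) = 12n - 10.

Answer: T(n) = 12n - 10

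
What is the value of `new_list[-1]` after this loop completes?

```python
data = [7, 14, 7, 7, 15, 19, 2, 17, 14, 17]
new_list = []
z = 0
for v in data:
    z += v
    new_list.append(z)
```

Cumulative sum ends at 119
`new_list` takes the values: [] → [7] → [7, 21] → [7, 21, 28] → [7, 21, 28, 35] → [7, 21, 28, 35, 50] → [7, 21, 28, 35, 50, 69] → [7, 21, 28, 35, 50, 69, 71] → [7, 21, 28, 35, 50, 69, 71, 88] → [7, 21, 28, 35, 50, 69, 71, 88, 102] → [7, 21, 28, 35, 50, 69, 71, 88, 102, 119]
So `new_list[-1]` = 119

Answer: 119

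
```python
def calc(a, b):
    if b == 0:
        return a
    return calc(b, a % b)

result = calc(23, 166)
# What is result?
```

calc(23, 166) -> calc(166, 23) -> calc(23, 5) -> calc(5, 3) -> calc(3, 2) -> calc(2, 1) -> calc(1, 0) -> 1

Answer: 1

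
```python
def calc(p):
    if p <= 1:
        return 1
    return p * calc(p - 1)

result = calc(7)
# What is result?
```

calc(7) = 7 * 6 * 5 * 4 * 3 * 2 * 1 = 5040

Answer: 5040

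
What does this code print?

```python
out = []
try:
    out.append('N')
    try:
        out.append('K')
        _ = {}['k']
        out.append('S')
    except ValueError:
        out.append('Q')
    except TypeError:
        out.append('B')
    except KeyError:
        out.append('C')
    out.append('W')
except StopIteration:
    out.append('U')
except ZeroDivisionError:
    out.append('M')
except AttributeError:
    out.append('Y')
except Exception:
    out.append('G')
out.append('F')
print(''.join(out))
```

Execution trace: 'N' (try body) → 'K' (inner try body) → 'C' (inner except KeyError) → 'W' (try body, no exception) → 'F' (after the try/except). Output: NKCWF

Answer: NKCWF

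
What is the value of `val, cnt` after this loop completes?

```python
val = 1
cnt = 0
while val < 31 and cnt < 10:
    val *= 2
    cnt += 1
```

Double until >= 31 or 10 iterations
`val, cnt` takes the values: (1, 0) → (2, 0) → (2, 1) → (4, 1) → (4, 2) → (8, 2) → (8, 3) → (16, 3) → (16, 4) → (32, 4) → (32, 5)

Answer: 32, 5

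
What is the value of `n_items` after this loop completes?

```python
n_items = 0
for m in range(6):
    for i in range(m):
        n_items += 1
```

Triangle number: 0+1+2+...+5
`n_items` takes the values: 0 → 1 → 2 → 3 → 4 → 5 → 6 → 7 → 8 → 9 → 10 → 11 → 12 → 13 → 14 → 15

Answer: 15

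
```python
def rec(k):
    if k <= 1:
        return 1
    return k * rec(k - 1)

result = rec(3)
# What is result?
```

rec(3) = 3 * 2 * 1 = 6

Answer: 6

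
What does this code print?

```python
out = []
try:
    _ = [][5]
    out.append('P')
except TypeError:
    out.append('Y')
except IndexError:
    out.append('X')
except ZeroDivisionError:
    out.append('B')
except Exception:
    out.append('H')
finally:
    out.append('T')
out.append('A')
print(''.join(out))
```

Execution trace: 'X' (except IndexError) → 'T' (finally) → 'A' (after the try/except). Output: XTA

Answer: XTA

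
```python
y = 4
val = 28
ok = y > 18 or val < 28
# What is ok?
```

Trace:
`y = 4` → y = 4
`val = 28` → val = 28
`ok = y > 18 or val < 28` → ok = False
So ok = False

Answer: False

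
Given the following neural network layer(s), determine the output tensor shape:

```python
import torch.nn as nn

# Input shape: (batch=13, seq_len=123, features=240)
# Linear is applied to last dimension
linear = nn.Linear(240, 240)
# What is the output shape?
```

Input: (13, 123, 240) -> Output: (13, 123, 240)

Answer: (13, 123, 240)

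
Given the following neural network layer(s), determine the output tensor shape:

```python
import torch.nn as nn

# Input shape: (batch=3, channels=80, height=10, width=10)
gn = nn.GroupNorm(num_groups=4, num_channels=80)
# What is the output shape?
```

Input: (3, 80, 10, 10) -> Output: (3, 80, 10, 10)

Answer: (3, 80, 10, 10)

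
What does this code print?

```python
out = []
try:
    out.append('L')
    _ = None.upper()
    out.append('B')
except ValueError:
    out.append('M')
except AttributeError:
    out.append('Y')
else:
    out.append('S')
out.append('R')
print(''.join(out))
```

Execution trace: 'L' (try body) → 'Y' (except AttributeError) → 'R' (after the try/except). Output: LYR

Answer: LYR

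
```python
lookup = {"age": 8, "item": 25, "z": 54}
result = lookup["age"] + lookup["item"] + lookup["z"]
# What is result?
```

Trace:
`lookup = {"age": 8, "item": 25, "z": 54}` → lookup = {'age': 8, 'item': 25, 'z': 54}
`result = lookup["age"] + lookup["item"] + lookup["z"]` → result = 87
So result = 87

Answer: 87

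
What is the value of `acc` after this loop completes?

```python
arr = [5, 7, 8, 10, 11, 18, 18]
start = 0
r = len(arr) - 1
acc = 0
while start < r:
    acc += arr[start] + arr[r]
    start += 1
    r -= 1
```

Sum of pairs from ends
`acc` takes the values: 0 → 23 → 48 → 67

Answer: 67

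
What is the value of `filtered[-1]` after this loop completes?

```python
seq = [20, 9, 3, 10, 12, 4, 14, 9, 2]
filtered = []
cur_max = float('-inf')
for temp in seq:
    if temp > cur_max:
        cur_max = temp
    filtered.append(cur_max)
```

Running max ends at 20
`filtered` takes the values: [] → [20] → [20, 20] → [20, 20, 20] → [20, 20, 20, 20] → [20, 20, 20, 20, 20] → [20, 20, 20, 20, 20, 20] → [20, 20, 20, 20, 20, 20, 20] → [20, 20, 20, 20, 20, 20, 20, 20] → [20, 20, 20, 20, 20, 20, 20, 20, 20]
So `filtered[-1]` = 20

Answer: 20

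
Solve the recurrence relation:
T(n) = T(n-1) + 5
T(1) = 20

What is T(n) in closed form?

Unrolling: T(n) = T(1) + 5·(n-1) = 20 + 5(n-1) = 5n + 15.

Answer: T(n) = 5n + 15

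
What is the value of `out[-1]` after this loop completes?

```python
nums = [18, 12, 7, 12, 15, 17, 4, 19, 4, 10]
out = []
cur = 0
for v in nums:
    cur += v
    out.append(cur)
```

Cumulative sum ends at 118
`out` takes the values: [] → [18] → [18, 30] → [18, 30, 37] → [18, 30, 37, 49] → [18, 30, 37, 49, 64] → [18, 30, 37, 49, 64, 81] → [18, 30, 37, 49, 64, 81, 85] → [18, 30, 37, 49, 64, 81, 85, 104] → [18, 30, 37, 49, 64, 81, 85, 104, 108] → [18, 30, 37, 49, 64, 81, 85, 104, 108, 118]
So `out[-1]` = 118

Answer: 118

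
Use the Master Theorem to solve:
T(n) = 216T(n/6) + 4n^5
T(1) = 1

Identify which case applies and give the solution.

a=216, b=6, f(n)=4n^5. log_6(216) = 3. Since c=5 > 3 and the regularity condition holds (216(n/6)^5 = (216/6^5)n^5 with 216/6^5 < 1), Case 3 applies: T(n) = Θ(f(n)) = O(n^5).

Answer: O(n^5) - Case 3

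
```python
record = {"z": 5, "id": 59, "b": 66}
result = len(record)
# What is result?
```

Trace:
`record = {"z": 5, "id": 59, "b": 66}` → record = {'z': 5, 'id': 59, 'b': 66}
`result = len(record)` → result = 3
So result = 3

Answer: 3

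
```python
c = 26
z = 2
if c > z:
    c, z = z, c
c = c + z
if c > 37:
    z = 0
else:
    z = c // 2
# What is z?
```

Trace:
`c = 26` → c = 26
`z = 2` → z = 2
`if c > z: ...` → c > z is True → c = 2; z = 26
`c = c + z` → c = 28
`if c > 37: ...` → c > 37 is False, take else branch → z = 14
So z = 14

Answer: 14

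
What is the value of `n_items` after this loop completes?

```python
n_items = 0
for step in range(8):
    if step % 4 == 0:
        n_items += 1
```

Count numbers divisible by 4 in range(8)
`n_items` takes the values: 0 → 1 → 2

Answer: 2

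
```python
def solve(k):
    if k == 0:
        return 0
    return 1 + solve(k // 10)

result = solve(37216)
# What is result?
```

Count of digits of 37216: 5

Answer: 5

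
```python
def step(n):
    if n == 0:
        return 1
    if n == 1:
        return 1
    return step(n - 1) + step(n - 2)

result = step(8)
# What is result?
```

Build up from base cases: step(0)=1, step(1)=1, step(2)=2, step(3)=3, step(4)=5, step(5)=8, step(6)=13, ..., step(8)=34

Answer: 34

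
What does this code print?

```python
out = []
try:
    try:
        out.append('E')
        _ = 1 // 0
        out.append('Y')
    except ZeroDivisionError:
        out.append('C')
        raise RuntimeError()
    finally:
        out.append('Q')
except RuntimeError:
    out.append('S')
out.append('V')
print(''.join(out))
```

Execution trace: 'E' (try body) → 'C' (except ZeroDivisionError) → 'Q' (finally) → 'S' (outer except RuntimeError) → 'V' (after the try/except). Output: ECQSV

Answer: ECQSV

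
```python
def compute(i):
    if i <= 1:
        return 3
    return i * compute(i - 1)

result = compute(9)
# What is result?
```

compute(9) = 9 * 8 * 7 * 6 * 5 * 4 * 3 * 2 * 3 = 1088640

Answer: 1088640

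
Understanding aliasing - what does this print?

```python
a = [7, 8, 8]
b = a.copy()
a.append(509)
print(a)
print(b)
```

Key concept: list.copy() creates independent copy.
Step by step:
`a = [7, 8, 8]` → a = [7, 8, 8]
`b = a.copy()` → b = [7, 8, 8]
`a.append(509)` → a = [7, 8, 8, 509]
`print(a)` → prints [7, 8, 8, 509]
`print(b)` → prints [7, 8, 8]

Answer:
[7, 8, 8, 509]
[7, 8, 8]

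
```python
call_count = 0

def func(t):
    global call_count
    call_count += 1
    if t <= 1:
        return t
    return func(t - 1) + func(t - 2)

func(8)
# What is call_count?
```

Calls(t) = 1 + Calls(t-1) + Calls(t-2); Calls(0)=Calls(1)=1. For t=8 this gives 67.

Answer: 67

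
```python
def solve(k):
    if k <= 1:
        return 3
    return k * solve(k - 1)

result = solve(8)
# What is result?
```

solve(8) = 8 * 7 * 6 * 5 * 4 * 3 * 2 * 3 = 120960

Answer: 120960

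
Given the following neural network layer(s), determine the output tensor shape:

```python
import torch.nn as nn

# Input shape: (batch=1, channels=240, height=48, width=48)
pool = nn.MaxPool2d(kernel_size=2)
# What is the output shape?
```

Input: (1, 240, 48, 48) -> Output: (1, 240, 24, 24)

Answer: (1, 240, 24, 24)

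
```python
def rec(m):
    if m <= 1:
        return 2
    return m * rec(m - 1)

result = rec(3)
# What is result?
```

rec(3) = 3 * 2 * 2 = 12

Answer: 12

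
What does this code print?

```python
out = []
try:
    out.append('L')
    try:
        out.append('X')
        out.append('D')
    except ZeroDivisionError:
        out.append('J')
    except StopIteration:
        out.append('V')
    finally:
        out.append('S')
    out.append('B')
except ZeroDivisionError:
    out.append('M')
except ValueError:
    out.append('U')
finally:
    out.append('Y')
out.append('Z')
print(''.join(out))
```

Execution trace: 'L' (try body) → 'X' (inner try body) → 'D' (inner try body, no exception) → 'S' (inner finally) → 'B' (try body, no exception) → 'Y' (finally) → 'Z' (after the try/except). Output: LXDSBYZ

Answer: LXDSBYZ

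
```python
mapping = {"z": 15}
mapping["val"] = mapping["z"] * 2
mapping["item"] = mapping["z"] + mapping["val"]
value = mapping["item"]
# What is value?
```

Trace:
`mapping = {"z": 15}` → mapping = {'z': 15}
`mapping["val"] = mapping["z"] * 2` → mapping = {'z': 15, 'val': 30}
`mapping["item"] = mapping["z"] + mapping["val"]` → mapping = {'z': 15, 'val': 30, 'item': 45}
`value = mapping["item"]` → value = 45
So value = 45

Answer: 45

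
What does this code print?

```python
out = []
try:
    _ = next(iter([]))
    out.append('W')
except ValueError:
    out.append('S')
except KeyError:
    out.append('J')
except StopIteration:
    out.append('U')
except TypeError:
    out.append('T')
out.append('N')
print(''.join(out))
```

Execution trace: 'U' (except StopIteration) → 'N' (after the try/except). Output: UN

Answer: UN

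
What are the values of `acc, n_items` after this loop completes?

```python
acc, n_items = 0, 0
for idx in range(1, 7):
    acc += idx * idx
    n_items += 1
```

Sum of squares and count
`acc, n_items` takes the values: (0, 0) → (1, 0) → (1, 1) → (5, 1) → (5, 2) → (14, 2) → (14, 3) → (30, 3) → (30, 4) → (55, 4) → (55, 5) → (91, 5) → (91, 6)

Answer: 91, 6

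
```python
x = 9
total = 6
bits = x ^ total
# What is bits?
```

Trace:
`x = 9` → x = 9
`total = 6` → total = 6
`bits = x ^ total` → bits = 15
So bits = 15

Answer: 15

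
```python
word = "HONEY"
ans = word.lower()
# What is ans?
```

Trace:
`word = "HONEY"` → word = 'HONEY'
`ans = word.lower()` → ans = 'honey'
So ans = 'honey'

Answer: 'honey'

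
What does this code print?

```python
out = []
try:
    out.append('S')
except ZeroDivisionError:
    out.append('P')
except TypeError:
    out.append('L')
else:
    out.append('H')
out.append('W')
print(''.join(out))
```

Execution trace: 'S' (try body, no exception) → 'H' (else) → 'W' (after the try/except). Output: SHW

Answer: SHW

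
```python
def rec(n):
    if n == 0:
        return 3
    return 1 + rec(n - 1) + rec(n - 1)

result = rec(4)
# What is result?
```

rec(n) = 1 + 2·rec(n-1), rec(0)=3. Closed form: (3+1)·2^4 - 1 = 63.

Answer: 63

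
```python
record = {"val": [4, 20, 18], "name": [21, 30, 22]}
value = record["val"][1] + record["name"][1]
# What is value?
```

Trace:
`record = {"val": [4, 20, 18], "name": [21, 30, 22]}` → record = {'val': [4, 20, 18], 'name': [21, 30, 22]}
`value = record["val"][1] + record["name"][1]` → value = 50
So value = 50

Answer: 50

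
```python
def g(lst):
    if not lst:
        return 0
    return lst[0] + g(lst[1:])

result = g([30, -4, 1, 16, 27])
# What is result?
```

30 + (-4) + 1 + 16 + 27 + 0 = 70

Answer: 70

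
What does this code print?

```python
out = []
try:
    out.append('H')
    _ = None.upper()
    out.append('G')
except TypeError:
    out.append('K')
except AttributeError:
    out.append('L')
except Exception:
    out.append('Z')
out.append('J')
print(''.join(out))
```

Execution trace: 'H' (try body) → 'L' (except AttributeError) → 'J' (after the try/except). Output: HLJ

Answer: HLJ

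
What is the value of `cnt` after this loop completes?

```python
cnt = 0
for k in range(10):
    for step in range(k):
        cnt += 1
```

Triangle number: 0+1+2+...+9
`cnt` takes the values: 0 → 1 → 2 → 3 → 4 → 5 → 6 → 7 → 8 → 9 → 10 → 11 → 12 → 13 → 14 → 15 → 16 → 17 → 18 → 19 → 20 → 21 → 22 → 23 → 24 → 25 → 26 → 27 → 28 → 29 → … → 41 → 42 → 43 → 44 → 45

Answer: 45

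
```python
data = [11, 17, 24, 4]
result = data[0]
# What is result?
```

Trace:
`data = [11, 17, 24, 4]` → data = [11, 17, 24, 4]
`result = data[0]` → result = 11
So result = 11

Answer: 11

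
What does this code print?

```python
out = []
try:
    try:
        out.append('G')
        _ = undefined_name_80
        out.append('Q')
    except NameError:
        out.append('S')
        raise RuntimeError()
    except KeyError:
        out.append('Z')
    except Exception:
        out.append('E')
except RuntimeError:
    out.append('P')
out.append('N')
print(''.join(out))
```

Execution trace: 'G' (inner try body) → 'S' (inner except NameError) → 'P' (outer except RuntimeError) → 'N' (after the try/except). Output: GSPN

Answer: GSPN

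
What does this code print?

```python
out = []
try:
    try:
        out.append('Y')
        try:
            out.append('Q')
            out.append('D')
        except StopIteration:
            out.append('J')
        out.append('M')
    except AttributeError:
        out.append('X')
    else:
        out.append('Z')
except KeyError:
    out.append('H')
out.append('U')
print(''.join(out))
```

Execution trace: 'Y' (try body) → 'Q' (inner try body) → 'D' (inner try body, no exception) → 'M' (try body, no exception) → 'Z' (else) → 'U' (after the try/except). Output: YQDMZU

Answer: YQDMZU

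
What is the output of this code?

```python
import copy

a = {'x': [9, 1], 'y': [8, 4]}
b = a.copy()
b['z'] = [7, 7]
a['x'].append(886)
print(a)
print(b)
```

Key concept: shallow copy of dict with mutable values.
Step by step:
`a = {'x': [9, 1], 'y': [8, 4]}` → a = {'x': [9, 1], 'y': [8, 4]}
`b = a.copy()` → b = {'x': [9, 1], 'y': [8, 4]}
`b['z'] = [7, 7]` → b = {'x': [9, 1], 'y': [8, 4], 'z': [7, 7]}
`a['x'].append(886)` → a = {'x': [9, 1, 886], 'y': [8, 4]}; b = {'x': [9, 1, 886], 'y': [8, 4], 'z': [7, 7]}
`print(a)` → prints {'x': [9, 1, 886], 'y': [8, 4]}
`print(b)` → prints {'x': [9, 1, 886], 'y': [8, 4], 'z': [7, 7]}

Answer:
{'x': [9, 1, 886], 'y': [8, 4]}
{'x': [9, 1, 886], 'y': [8, 4], 'z': [7, 7]}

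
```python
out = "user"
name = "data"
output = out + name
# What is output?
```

Trace:
`out = "user"` → out = 'user'
`name = "data"` → name = 'data'
`output = out + name` → output = 'userdata'
So output = 'userdata'

Answer: 'userdata'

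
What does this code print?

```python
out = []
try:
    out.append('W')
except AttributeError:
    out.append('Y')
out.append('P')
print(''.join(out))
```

Execution trace: 'W' (try body, no exception) → 'P' (after the try/except). Output: WP

Answer: WP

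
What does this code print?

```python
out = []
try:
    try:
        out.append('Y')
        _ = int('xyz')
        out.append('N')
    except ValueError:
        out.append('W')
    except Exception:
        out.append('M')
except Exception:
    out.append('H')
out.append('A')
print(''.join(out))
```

Execution trace: 'Y' (inner try body) → 'W' (inner except ValueError) → 'A' (after the try/except). Output: YWA

Answer: YWA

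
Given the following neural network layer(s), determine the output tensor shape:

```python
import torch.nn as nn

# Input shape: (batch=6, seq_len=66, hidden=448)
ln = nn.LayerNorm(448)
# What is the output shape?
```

Input: (6, 66, 448) -> Output: (6, 66, 448)

Answer: (6, 66, 448)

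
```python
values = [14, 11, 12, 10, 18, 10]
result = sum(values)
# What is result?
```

Trace:
`values = [14, 11, 12, 10, 18, 10]` → values = [14, 11, 12, 10, 18, 10]
`result = sum(values)` → result = 75
So result = 75

Answer: 75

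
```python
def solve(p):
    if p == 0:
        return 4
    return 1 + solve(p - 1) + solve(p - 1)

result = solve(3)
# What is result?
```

solve(p) = 1 + 2·solve(p-1), solve(0)=4. Closed form: (4+1)·2^3 - 1 = 39.

Answer: 39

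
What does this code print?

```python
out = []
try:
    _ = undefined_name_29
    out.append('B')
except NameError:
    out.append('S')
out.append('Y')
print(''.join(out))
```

Execution trace: 'S' (except NameError) → 'Y' (after the try/except). Output: SY

Answer: SY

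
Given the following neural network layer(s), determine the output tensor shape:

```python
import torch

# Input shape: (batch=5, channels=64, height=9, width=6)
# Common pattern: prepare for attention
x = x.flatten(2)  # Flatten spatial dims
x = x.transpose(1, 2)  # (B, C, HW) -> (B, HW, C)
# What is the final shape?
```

Input: (5, 64, 9, 6) -> after flatten(2): (5, 64, 54) -> Output: (5, 54, 64)

Answer: (5, 54, 64)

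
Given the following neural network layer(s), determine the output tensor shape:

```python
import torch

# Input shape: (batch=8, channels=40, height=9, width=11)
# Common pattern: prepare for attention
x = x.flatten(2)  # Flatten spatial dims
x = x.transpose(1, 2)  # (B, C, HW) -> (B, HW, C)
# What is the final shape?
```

Input: (8, 40, 9, 11) -> after flatten(2): (8, 40, 99) -> Output: (8, 99, 40)

Answer: (8, 99, 40)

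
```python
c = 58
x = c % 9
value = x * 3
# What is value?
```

Trace:
`c = 58` → c = 58
`x = c % 9` → x = 4
`value = x * 3` → value = 12
So value = 12

Answer: 12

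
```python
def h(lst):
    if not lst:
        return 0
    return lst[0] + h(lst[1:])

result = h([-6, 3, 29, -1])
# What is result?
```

(-6) + 3 + 29 + (-1) + 0 = 25

Answer: 25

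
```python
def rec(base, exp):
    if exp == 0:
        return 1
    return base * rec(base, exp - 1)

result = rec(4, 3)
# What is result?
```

rec(4, 3) = 4 * 4 * 4 = 64

Answer: 64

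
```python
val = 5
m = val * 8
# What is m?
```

Trace:
`val = 5` → val = 5
`m = val * 8` → m = 40
So m = 40

Answer: 40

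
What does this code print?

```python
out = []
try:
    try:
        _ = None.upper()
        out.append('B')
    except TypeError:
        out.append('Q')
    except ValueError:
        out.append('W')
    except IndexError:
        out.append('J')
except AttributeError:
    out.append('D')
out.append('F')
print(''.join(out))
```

Execution trace: 'D' (outer except AttributeError) → 'F' (after the try/except). Output: DF

Answer: DF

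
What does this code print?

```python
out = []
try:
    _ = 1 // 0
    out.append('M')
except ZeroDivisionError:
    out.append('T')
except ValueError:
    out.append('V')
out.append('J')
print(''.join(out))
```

Execution trace: 'T' (except ZeroDivisionError) → 'J' (after the try/except). Output: TJ

Answer: TJ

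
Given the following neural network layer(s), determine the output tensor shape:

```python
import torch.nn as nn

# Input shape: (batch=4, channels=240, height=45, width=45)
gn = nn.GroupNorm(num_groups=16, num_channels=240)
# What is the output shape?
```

Input: (4, 240, 45, 45) -> Output: (4, 240, 45, 45)

Answer: (4, 240, 45, 45)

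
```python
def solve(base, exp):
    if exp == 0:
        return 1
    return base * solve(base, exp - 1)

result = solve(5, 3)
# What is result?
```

solve(5, 3) = 5 * 5 * 5 = 125

Answer: 125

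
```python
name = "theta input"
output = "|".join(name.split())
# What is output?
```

Trace:
`name = "theta input"` → name = 'theta input'
`output = "|".join(name.split())` → output = 'theta|input'
So output = 'theta|input'

Answer: 'theta|input'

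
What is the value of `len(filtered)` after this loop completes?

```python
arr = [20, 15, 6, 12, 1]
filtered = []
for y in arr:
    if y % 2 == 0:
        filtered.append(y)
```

Count even numbers in [20, 15, 6, 12, 1]
`filtered` takes the values: [] → [20] → [20, 6] → [20, 6, 12]
So `len(filtered)` = 3

Answer: 3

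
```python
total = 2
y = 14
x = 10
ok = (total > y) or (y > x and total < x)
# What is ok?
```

Trace:
`total = 2` → total = 2
`y = 14` → y = 14
`x = 10` → x = 10
`ok = (total > y) or (y > x and total < x)` → ok = True
So ok = True

Answer: True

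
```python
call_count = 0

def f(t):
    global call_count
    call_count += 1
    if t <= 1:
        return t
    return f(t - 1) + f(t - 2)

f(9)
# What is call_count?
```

Calls(t) = 1 + Calls(t-1) + Calls(t-2); Calls(0)=Calls(1)=1. For t=9 this gives 109.

Answer: 109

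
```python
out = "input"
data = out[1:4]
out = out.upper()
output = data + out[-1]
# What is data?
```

Trace:
`out = "input"` → out = 'input'
`data = out[1:4]` → data = 'npu'
`out = out.upper()` → out = 'INPUT'
`output = data + out[-1]` → output = 'npuT'
So data = 'npu'

Answer: 'npu'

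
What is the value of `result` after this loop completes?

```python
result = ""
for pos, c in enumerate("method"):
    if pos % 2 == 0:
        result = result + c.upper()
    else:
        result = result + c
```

Uppercase even positions in 'method'
`result` takes the values: "" → "M" → "Me" → "MeT" → "MeTh" → "MeThO" → "MeThOd"

Answer: "MeThOd"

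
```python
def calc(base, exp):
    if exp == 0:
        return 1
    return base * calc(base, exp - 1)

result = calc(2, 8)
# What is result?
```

calc(2, 8) = 2 * 2 * 2 * 2 * 2 * 2 * 2 * 2 = 256

Answer: 256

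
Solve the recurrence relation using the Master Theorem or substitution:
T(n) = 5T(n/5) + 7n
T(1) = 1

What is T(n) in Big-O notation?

By Master Theorem: a=5, b=5, f(n)=7n. Since log_5(5) = 1 and f(n) = Θ(n^1), Case 2 applies. T(n) = O(n log n).

Answer: O(n log n)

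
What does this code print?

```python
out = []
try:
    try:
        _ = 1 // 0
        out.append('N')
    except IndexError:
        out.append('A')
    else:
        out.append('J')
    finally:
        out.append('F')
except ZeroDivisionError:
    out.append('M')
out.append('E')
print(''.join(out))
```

Execution trace: 'F' (finally) → 'M' (outer except ZeroDivisionError) → 'E' (after the try/except). Output: FME

Answer: FME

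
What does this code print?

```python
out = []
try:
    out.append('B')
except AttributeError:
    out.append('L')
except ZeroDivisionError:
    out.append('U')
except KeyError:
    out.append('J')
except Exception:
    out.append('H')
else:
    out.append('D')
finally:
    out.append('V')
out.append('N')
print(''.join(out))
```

Execution trace: 'B' (try body, no exception) → 'D' (else) → 'V' (finally) → 'N' (after the try/except). Output: BDVN

Answer: BDVN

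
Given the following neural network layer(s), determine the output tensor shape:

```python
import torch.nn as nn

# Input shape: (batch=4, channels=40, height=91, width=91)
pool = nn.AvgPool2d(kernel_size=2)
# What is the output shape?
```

Input: (4, 40, 91, 91) -> Output: (4, 40, 45, 45)

Answer: (4, 40, 45, 45)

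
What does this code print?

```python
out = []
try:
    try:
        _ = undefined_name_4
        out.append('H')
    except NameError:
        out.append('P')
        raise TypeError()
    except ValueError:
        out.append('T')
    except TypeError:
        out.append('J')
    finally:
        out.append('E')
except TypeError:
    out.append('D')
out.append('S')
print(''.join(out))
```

Execution trace: 'P' (inner except NameError) → 'E' (inner finally) → 'D' (outer except TypeError) → 'S' (after the try/except). Output: PEDS

Answer: PEDS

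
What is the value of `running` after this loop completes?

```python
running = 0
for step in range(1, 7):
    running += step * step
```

Sum of squares 1² to 6² = 91
`running` takes the values: 0 → 1 → 5 → 14 → 30 → 55 → 91

Answer: 91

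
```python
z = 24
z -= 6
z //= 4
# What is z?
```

Trace:
`z = 24` → z = 24
`z -= 6` → z = 18
`z //= 4` → z = 4
So z = 4

Answer: 4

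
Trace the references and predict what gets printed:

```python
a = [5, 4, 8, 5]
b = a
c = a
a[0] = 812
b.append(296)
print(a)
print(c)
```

Key concept: multiple aliases.
Step by step:
`a = [5, 4, 8, 5]` → a = [5, 4, 8, 5]
`b = a` → b = [5, 4, 8, 5] (same object as a)
`c = a` → c = [5, 4, 8, 5] (same object as a, b)
`a[0] = 812` → a = [812, 4, 8, 5] (same object as b, c); b = [812, 4, 8, 5] (same object as a, c); c = [812, 4, 8, 5] (same object as a, b)
`b.append(296)` → a = [812, 4, 8, 5, 296] (same object as b, c); b = [812, 4, 8, 5, 296] (same object as a, c); c = [812, 4, 8, 5, 296] (same object as a, b)
`print(a)` → prints [812, 4, 8, 5, 296]
`print(c)` → prints [812, 4, 8, 5, 296]

Answer:
[812, 4, 8, 5, 296]
[812, 4, 8, 5, 296]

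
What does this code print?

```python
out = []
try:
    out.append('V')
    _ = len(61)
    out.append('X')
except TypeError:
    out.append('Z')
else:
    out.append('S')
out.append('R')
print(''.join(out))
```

Execution trace: 'V' (try body) → 'Z' (except TypeError) → 'R' (after the try/except). Output: VZR

Answer: VZR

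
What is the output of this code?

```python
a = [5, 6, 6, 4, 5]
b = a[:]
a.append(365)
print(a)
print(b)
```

Key concept: slice [:] creates copy.
Step by step:
`a = [5, 6, 6, 4, 5]` → a = [5, 6, 6, 4, 5]
`b = a[:]` → b = [5, 6, 6, 4, 5]
`a.append(365)` → a = [5, 6, 6, 4, 5, 365]
`print(a)` → prints [5, 6, 6, 4, 5, 365]
`print(b)` → prints [5, 6, 6, 4, 5]

Answer:
[5, 6, 6, 4, 5, 365]
[5, 6, 6, 4, 5]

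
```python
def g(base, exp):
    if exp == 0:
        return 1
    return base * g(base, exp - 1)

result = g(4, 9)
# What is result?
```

g(4, 9) = 4 * 4 * 4 * 4 * 4 * 4 * 4 * 4 * 4 = 262144

Answer: 262144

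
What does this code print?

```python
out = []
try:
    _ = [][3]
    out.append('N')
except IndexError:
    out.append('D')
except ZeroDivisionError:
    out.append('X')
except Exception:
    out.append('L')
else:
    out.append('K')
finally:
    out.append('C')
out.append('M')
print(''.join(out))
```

Execution trace: 'D' (except IndexError) → 'C' (finally) → 'M' (after the try/except). Output: DCM

Answer: DCM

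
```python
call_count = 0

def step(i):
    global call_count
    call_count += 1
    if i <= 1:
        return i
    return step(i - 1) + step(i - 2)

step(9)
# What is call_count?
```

Calls(i) = 1 + Calls(i-1) + Calls(i-2); Calls(0)=Calls(1)=1. For i=9 this gives 109.

Answer: 109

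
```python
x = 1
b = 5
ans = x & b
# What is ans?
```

Trace:
`x = 1` → x = 1
`b = 5` → b = 5
`ans = x & b` → ans = 1
So ans = 1

Answer: 1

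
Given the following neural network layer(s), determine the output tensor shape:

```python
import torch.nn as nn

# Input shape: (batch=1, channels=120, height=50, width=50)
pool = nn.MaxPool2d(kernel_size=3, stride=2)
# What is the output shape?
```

Input: (1, 120, 50, 50) -> Output: (1, 120, 24, 24)

Answer: (1, 120, 24, 24)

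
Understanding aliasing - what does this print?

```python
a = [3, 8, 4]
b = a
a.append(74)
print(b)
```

Key concept: basic list aliasing.
Step by step:
`a = [3, 8, 4]` → a = [3, 8, 4]
`b = a` → b = [3, 8, 4] (same object as a)
`a.append(74)` → a = [3, 8, 4, 74] (same object as b); b = [3, 8, 4, 74] (same object as a)
`print(b)` → prints [3, 8, 4, 74]

Answer: [3, 8, 4, 74]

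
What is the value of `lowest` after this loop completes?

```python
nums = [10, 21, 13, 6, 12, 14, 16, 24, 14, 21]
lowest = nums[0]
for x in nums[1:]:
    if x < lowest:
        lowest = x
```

Minimum of [10, 21, 13, 6, 12, 14, 16, 24, 14, 21]
`lowest` takes the values: 10 → 6

Answer: 6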